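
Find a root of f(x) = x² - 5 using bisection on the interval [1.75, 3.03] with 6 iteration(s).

f(x) = x² - 5
Initial interval: [1.75, 3.03]

Iteration 1:
  c_1 = (1.750000 + 3.030000)/2 = 2.390000
  f(c_1) = f(2.390000) = 0.712100
  f(a) × f(c) < 0, new interval: [1.750000, 2.390000]
Iteration 2:
  c_2 = (1.750000 + 2.390000)/2 = 2.070000
  f(c_2) = f(2.070000) = -0.715100
  f(a) × f(c) ≥ 0, new interval: [2.070000, 2.390000]
Iteration 3:
  c_3 = (2.070000 + 2.390000)/2 = 2.230000
  f(c_3) = f(2.230000) = -0.027100
  f(a) × f(c) ≥ 0, new interval: [2.230000, 2.390000]
Iteration 4:
  c_4 = (2.230000 + 2.390000)/2 = 2.310000
  f(c_4) = f(2.310000) = 0.336100
  f(a) × f(c) < 0, new interval: [2.230000, 2.310000]
Iteration 5:
  c_5 = (2.230000 + 2.310000)/2 = 2.270000
  f(c_5) = f(2.270000) = 0.152900
  f(a) × f(c) < 0, new interval: [2.230000, 2.270000]
Iteration 6:
  c_6 = (2.230000 + 2.270000)/2 = 2.250000
  f(c_6) = f(2.250000) = 0.062500
  f(a) × f(c) < 0, new interval: [2.230000, 2.250000]

After 6 iteration(s), the approximation is c_6 = 2.250000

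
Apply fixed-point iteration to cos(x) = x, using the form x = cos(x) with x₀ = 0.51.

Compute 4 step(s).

Equation: cos(x) = x
Fixed-point form: x = cos(x)
x₀ = 0.51

x_1 = g(0.510000) = 0.872745
x_2 = g(0.872745) = 0.642726
x_3 = g(0.642726) = 0.800465
x_4 = g(0.800465) = 0.696373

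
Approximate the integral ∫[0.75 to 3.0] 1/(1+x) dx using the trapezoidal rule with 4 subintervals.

f(x) = 1/(1+x)
a = 0.75, b = 3.0, n = 4
h = (b - a)/n = 0.562500

Trapezoidal rule: (h/2)[f(x₀) + 2f(x₁) + 2f(x₂) + ... + f(xₙ)]

x_0 = 0.7500, f(x_0) = 0.571429, coefficient = 1
x_1 = 1.3125, f(x_1) = 0.432432, coefficient = 2
x_2 = 1.8750, f(x_2) = 0.347826, coefficient = 2
x_3 = 2.4375, f(x_3) = 0.290909, coefficient = 2
x_4 = 3.0000, f(x_4) = 0.250000, coefficient = 1

I ≈ (0.562500/2) × 2.963764 = 0.833559
Exact value: 0.826679
Error: 0.006880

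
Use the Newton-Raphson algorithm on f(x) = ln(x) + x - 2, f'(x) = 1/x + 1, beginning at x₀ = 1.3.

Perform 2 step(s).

f(x) = ln(x) + x - 2
f'(x) = 1/x + 1
x₀ = 1.3

Newton-Raphson formula: x_{n+1} = x_n - f(x_n)/f'(x_n)

Iteration 1:
  f(1.300000) = -0.437636
  f'(1.300000) = 1.769231
  x_1 = 1.300000 - (-0.437636)/1.769231 = 1.547359
Iteration 2:
  f(1.547359) = -0.016091
  f'(1.547359) = 1.646262
  x_2 = 1.547359 - (-0.016091)/1.646262 = 1.557134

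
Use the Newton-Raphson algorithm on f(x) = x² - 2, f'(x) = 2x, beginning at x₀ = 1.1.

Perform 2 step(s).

f(x) = x² - 2
f'(x) = 2x
x₀ = 1.1

Newton-Raphson formula: x_{n+1} = x_n - f(x_n)/f'(x_n)

Iteration 1:
  f(1.100000) = -0.790000
  f'(1.100000) = 2.200000
  x_1 = 1.100000 - (-0.790000)/2.200000 = 1.459091
Iteration 2:
  f(1.459091) = 0.128946
  f'(1.459091) = 2.918182
  x_2 = 1.459091 - 0.128946/2.918182 = 1.414904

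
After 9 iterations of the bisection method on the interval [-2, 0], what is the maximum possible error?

Bisection error bound: |error| ≤ (b-a)/2^n
|error| ≤ (0 - (-2))/2^9 = 2/2^9
|error| ≤ 0.0039062500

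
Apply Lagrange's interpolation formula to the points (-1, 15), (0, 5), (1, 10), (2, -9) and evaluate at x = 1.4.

Lagrange interpolation formula:
P(x) = Σ yᵢ × Lᵢ(x)
where Lᵢ(x) = Π_{j≠i} (x - xⱼ)/(xᵢ - xⱼ)

L_0(1.4) = (1.4 - 0)/(-1 - 0) × (1.4 - 1)/(-1 - 1) × (1.4 - 2)/(-1 - 2) = 0.056000
L_1(1.4) = (1.4 - (-1))/(0 - (-1)) × (1.4 - 1)/(0 - 1) × (1.4 - 2)/(0 - 2) = -0.288000
L_2(1.4) = (1.4 - (-1))/(1 - (-1)) × (1.4 - 0)/(1 - 0) × (1.4 - 2)/(1 - 2) = 1.008000
L_3(1.4) = (1.4 - (-1))/(2 - (-1)) × (1.4 - 0)/(2 - 0) × (1.4 - 1)/(2 - 1) = 0.224000

P(1.4) = 15×L_0(1.4) + 5×L_1(1.4) + 10×L_2(1.4) + (-9)×L_3(1.4)
P(1.4) = 7.464000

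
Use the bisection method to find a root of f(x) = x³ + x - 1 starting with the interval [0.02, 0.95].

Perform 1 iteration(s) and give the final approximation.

f(x) = x³ + x - 1
Initial interval: [0.02, 0.95]

Iteration 1:
  c_1 = (0.020000 + 0.950000)/2 = 0.485000
  f(c_1) = f(0.485000) = -0.400916
  f(a) × f(c) ≥ 0, new interval: [0.485000, 0.950000]

After 1 iteration(s), the approximation is c_1 = 0.485000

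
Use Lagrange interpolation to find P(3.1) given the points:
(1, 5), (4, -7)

Lagrange interpolation formula:
P(x) = Σ yᵢ × Lᵢ(x)
where Lᵢ(x) = Π_{j≠i} (x - xⱼ)/(xᵢ - xⱼ)

L_0(3.1) = (3.1 - 4)/(1 - 4) = 0.300000
L_1(3.1) = (3.1 - 1)/(4 - 1) = 0.700000

P(3.1) = 5×L_0(3.1) + (-7)×L_1(3.1)
P(3.1) = -3.400000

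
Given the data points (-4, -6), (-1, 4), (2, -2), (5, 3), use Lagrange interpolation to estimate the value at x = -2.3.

Lagrange interpolation formula:
P(x) = Σ yᵢ × Lᵢ(x)
where Lᵢ(x) = Π_{j≠i} (x - xⱼ)/(xᵢ - xⱼ)

L_0(-2.3) = (-2.3 - (-1))/(-4 - (-1)) × (-2.3 - 2)/(-4 - 2) × (-2.3 - 5)/(-4 - 5) = 0.251895
L_1(-2.3) = (-2.3 - (-4))/(-1 - (-4)) × (-2.3 - 2)/(-1 - 2) × (-2.3 - 5)/(-1 - 5) = 0.988204
L_2(-2.3) = (-2.3 - (-4))/(2 - (-4)) × (-2.3 - (-1))/(2 - (-1)) × (-2.3 - 5)/(2 - 5) = -0.298759
L_3(-2.3) = (-2.3 - (-4))/(5 - (-4)) × (-2.3 - (-1))/(5 - (-1)) × (-2.3 - 2)/(5 - 2) = 0.058660

P(-2.3) = (-6)×L_0(-2.3) + 4×L_1(-2.3) + (-2)×L_2(-2.3) + 3×L_3(-2.3)
P(-2.3) = 3.214944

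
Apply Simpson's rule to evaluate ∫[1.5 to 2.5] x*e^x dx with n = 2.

f(x) = x*e^x
a = 1.5, b = 2.5, n = 2
h = (b - a)/n = 0.500000

Simpson's rule: (h/3)[f(x₀) + 4f(x₁) + 2f(x₂) + ... + f(xₙ)]

x_0 = 1.5000, f(x_0) = 6.722534, coefficient = 1
x_1 = 2.0000, f(x_1) = 14.778112, coefficient = 4
x_2 = 2.5000, f(x_2) = 30.456235, coefficient = 1

I ≈ (0.500000/3) × 96.291217 = 16.048536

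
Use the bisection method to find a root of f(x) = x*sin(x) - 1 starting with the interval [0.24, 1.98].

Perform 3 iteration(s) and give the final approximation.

f(x) = x*sin(x) - 1
Initial interval: [0.24, 1.98]

Iteration 1:
  c_1 = (0.240000 + 1.980000)/2 = 1.110000
  f(c_1) = f(1.110000) = -0.005774
  f(a) × f(c) ≥ 0, new interval: [1.110000, 1.980000]
Iteration 2:
  c_2 = (1.110000 + 1.980000)/2 = 1.545000
  f(c_2) = f(1.545000) = 0.544486
  f(a) × f(c) < 0, new interval: [1.110000, 1.545000]
Iteration 3:
  c_3 = (1.110000 + 1.545000)/2 = 1.327500
  f(c_3) = f(1.327500) = 0.288404
  f(a) × f(c) < 0, new interval: [1.110000, 1.327500]

After 3 iteration(s), the approximation is c_3 = 1.327500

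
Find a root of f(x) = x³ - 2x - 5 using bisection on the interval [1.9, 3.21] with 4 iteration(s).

f(x) = x³ - 2x - 5
Initial interval: [1.9, 3.21]

Iteration 1:
  c_1 = (1.900000 + 3.210000)/2 = 2.555000
  f(c_1) = f(2.555000) = 6.569104
  f(a) × f(c) < 0, new interval: [1.900000, 2.555000]
Iteration 2:
  c_2 = (1.900000 + 2.555000)/2 = 2.227500
  f(c_2) = f(2.227500) = 1.597312
  f(a) × f(c) < 0, new interval: [1.900000, 2.227500]
Iteration 3:
  c_3 = (1.900000 + 2.227500)/2 = 2.063750
  f(c_3) = f(2.063750) = -0.337857
  f(a) × f(c) ≥ 0, new interval: [2.063750, 2.227500]
Iteration 4:
  c_4 = (2.063750 + 2.227500)/2 = 2.145625
  f(c_4) = f(2.145625) = 0.586578
  f(a) × f(c) < 0, new interval: [2.063750, 2.145625]

After 4 iteration(s), the approximation is c_4 = 2.145625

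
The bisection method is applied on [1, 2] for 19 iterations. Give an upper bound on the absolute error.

Bisection error bound: |error| ≤ (b-a)/2^n
|error| ≤ (2 - 1)/2^19 = 1/2^19
|error| ≤ 0.0000019073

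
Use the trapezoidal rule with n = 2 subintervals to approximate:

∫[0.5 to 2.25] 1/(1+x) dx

f(x) = 1/(1+x)
a = 0.5, b = 2.25, n = 2
h = (b - a)/n = 0.875000

Trapezoidal rule: (h/2)[f(x₀) + 2f(x₁) + 2f(x₂) + ... + f(xₙ)]

x_0 = 0.5000, f(x_0) = 0.666667, coefficient = 1
x_1 = 1.3750, f(x_1) = 0.421053, coefficient = 2
x_2 = 2.2500, f(x_2) = 0.307692, coefficient = 1

I ≈ (0.875000/2) × 1.816464 = 0.794703
Exact value: 0.773190
Error: 0.021513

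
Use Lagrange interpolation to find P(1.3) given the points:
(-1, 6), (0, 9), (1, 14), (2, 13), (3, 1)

Lagrange interpolation formula:
P(x) = Σ yᵢ × Lᵢ(x)
where Lᵢ(x) = Π_{j≠i} (x - xⱼ)/(xᵢ - xⱼ)

L_0(1.3) = (1.3 - 0)/(-1 - 0) × (1.3 - 1)/(-1 - 1) × (1.3 - 2)/(-1 - 2) × (1.3 - 3)/(-1 - 3) = 0.019338
L_1(1.3) = (1.3 - (-1))/(0 - (-1)) × (1.3 - 1)/(0 - 1) × (1.3 - 2)/(0 - 2) × (1.3 - 3)/(0 - 3) = -0.136850
L_2(1.3) = (1.3 - (-1))/(1 - (-1)) × (1.3 - 0)/(1 - 0) × (1.3 - 2)/(1 - 2) × (1.3 - 3)/(1 - 3) = 0.889525
L_3(1.3) = (1.3 - (-1))/(2 - (-1)) × (1.3 - 0)/(2 - 0) × (1.3 - 1)/(2 - 1) × (1.3 - 3)/(2 - 3) = 0.254150
L_4(1.3) = (1.3 - (-1))/(3 - (-1)) × (1.3 - 0)/(3 - 0) × (1.3 - 1)/(3 - 1) × (1.3 - 2)/(3 - 2) = -0.026163

P(1.3) = 6×L_0(1.3) + 9×L_1(1.3) + 14×L_2(1.3) + 13×L_3(1.3) + 1×L_4(1.3)
P(1.3) = 14.615512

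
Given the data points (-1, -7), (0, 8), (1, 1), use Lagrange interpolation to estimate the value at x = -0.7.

Lagrange interpolation formula:
P(x) = Σ yᵢ × Lᵢ(x)
where Lᵢ(x) = Π_{j≠i} (x - xⱼ)/(xᵢ - xⱼ)

L_0(-0.7) = (-0.7 - 0)/(-1 - 0) × (-0.7 - 1)/(-1 - 1) = 0.595000
L_1(-0.7) = (-0.7 - (-1))/(0 - (-1)) × (-0.7 - 1)/(0 - 1) = 0.510000
L_2(-0.7) = (-0.7 - (-1))/(1 - (-1)) × (-0.7 - 0)/(1 - 0) = -0.105000

P(-0.7) = (-7)×L_0(-0.7) + 8×L_1(-0.7) + 1×L_2(-0.7)
P(-0.7) = -0.190000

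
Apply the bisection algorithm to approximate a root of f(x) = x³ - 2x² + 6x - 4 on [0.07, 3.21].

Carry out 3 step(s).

f(x) = x³ - 2x² + 6x - 4
Initial interval: [0.07, 3.21]

Iteration 1:
  c_1 = (0.070000 + 3.210000)/2 = 1.640000
  f(c_1) = f(1.640000) = 4.871744
  f(a) × f(c) < 0, new interval: [0.070000, 1.640000]
Iteration 2:
  c_2 = (0.070000 + 1.640000)/2 = 0.855000
  f(c_2) = f(0.855000) = 0.292976
  f(a) × f(c) < 0, new interval: [0.070000, 0.855000]
Iteration 3:
  c_3 = (0.070000 + 0.855000)/2 = 0.462500
  f(c_3) = f(0.462500) = -1.553881
  f(a) × f(c) ≥ 0, new interval: [0.462500, 0.855000]

After 3 iteration(s), the approximation is c_3 = 0.462500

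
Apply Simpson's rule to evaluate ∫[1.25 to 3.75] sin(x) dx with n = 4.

f(x) = sin(x)
a = 1.25, b = 3.75, n = 4
h = (b - a)/n = 0.625000

Simpson's rule: (h/3)[f(x₀) + 4f(x₁) + 2f(x₂) + ... + f(xₙ)]

x_0 = 1.2500, f(x_0) = 0.948985, coefficient = 1
x_1 = 1.8750, f(x_1) = 0.954086, coefficient = 4
x_2 = 2.5000, f(x_2) = 0.598472, coefficient = 2
x_3 = 3.1250, f(x_3) = 0.016592, coefficient = 4
x_4 = 3.7500, f(x_4) = -0.571561, coefficient = 1

I ≈ (0.625000/3) × 5.457078 = 1.136891
Exact value: 1.135882
Error: 0.001010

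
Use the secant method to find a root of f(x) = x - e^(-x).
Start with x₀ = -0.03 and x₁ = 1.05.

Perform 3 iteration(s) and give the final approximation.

f(x) = x - e^(-x)
x₀ = -0.03, x₁ = 1.05

Secant formula: x_{n+1} = x_n - f(x_n)(x_n - x_{n-1})/(f(x_n) - f(x_{n-1}))

Iteration 1:
  f(-0.030000) = -1.060455
  f(1.050000) = 0.700062
  x_2 = 1.050000 - 0.700062×(1.050000 - (-0.030000))/(0.700062 - (-1.060455))
       = 0.620542
Iteration 2:
  f(1.050000) = 0.700062
  f(0.620542) = 0.082890
  x_3 = 0.620542 - 0.082890×(0.620542 - 1.050000)/(0.082890 - 0.700062)
       = 0.562864
Iteration 3:
  f(0.620542) = 0.082890
  f(0.562864) = -0.006712
  x_4 = 0.562864 - (-0.006712)×(0.562864 - 0.620542)/(-0.006712 - 0.082890)
       = 0.567184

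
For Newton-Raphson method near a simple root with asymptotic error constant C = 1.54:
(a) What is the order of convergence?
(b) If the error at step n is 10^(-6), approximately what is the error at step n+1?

(a) Newton-Raphson has quadratic (order 2) convergence near simple roots.
    This means |e_{n+1}| ≈ C|e_n|².

(b) With |e_n| = 10^(-6) and C = 1.54:
    |e_{n+1}| ≈ 1.54 × (10^(-6))² = 1.54 × 10^(-12)

(a) 2 (quadratic); (b) |e_{n+1}| ≈ 1.540e-12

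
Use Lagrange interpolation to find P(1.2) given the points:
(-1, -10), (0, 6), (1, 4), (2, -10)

Lagrange interpolation formula:
P(x) = Σ yᵢ × Lᵢ(x)
where Lᵢ(x) = Π_{j≠i} (x - xⱼ)/(xᵢ - xⱼ)

L_0(1.2) = (1.2 - 0)/(-1 - 0) × (1.2 - 1)/(-1 - 1) × (1.2 - 2)/(-1 - 2) = 0.032000
L_1(1.2) = (1.2 - (-1))/(0 - (-1)) × (1.2 - 1)/(0 - 1) × (1.2 - 2)/(0 - 2) = -0.176000
L_2(1.2) = (1.2 - (-1))/(1 - (-1)) × (1.2 - 0)/(1 - 0) × (1.2 - 2)/(1 - 2) = 1.056000
L_3(1.2) = (1.2 - (-1))/(2 - (-1)) × (1.2 - 0)/(2 - 0) × (1.2 - 1)/(2 - 1) = 0.088000

P(1.2) = (-10)×L_0(1.2) + 6×L_1(1.2) + 4×L_2(1.2) + (-10)×L_3(1.2)
P(1.2) = 1.968000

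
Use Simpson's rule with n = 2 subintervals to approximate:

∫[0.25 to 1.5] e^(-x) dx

f(x) = e^(-x)
a = 0.25, b = 1.5, n = 2
h = (b - a)/n = 0.625000

Simpson's rule: (h/3)[f(x₀) + 4f(x₁) + 2f(x₂) + ... + f(xₙ)]

x_0 = 0.2500, f(x_0) = 0.778801, coefficient = 1
x_1 = 0.8750, f(x_1) = 0.416862, coefficient = 4
x_2 = 1.5000, f(x_2) = 0.223130, coefficient = 1

I ≈ (0.625000/3) × 2.669379 = 0.556121
Exact value: 0.555671
Error: 0.000450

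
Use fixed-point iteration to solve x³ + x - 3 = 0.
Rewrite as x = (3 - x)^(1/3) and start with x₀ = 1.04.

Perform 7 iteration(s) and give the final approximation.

Equation: x³ + x - 3 = 0
Fixed-point form: x = (3 - x)^(1/3)
x₀ = 1.04

x_1 = g(1.040000) = 1.251465
x_2 = g(1.251465) = 1.204735
x_3 = g(1.204735) = 1.215373
x_4 = g(1.215373) = 1.212967
x_5 = g(1.212967) = 1.213512
x_6 = g(1.213512) = 1.213389
x_7 = g(1.213389) = 1.213417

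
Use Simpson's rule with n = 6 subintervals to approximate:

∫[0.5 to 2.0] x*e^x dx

f(x) = x*e^x
a = 0.5, b = 2.0, n = 6
h = (b - a)/n = 0.250000

Simpson's rule: (h/3)[f(x₀) + 4f(x₁) + 2f(x₂) + ... + f(xₙ)]

x_0 = 0.5000, f(x_0) = 0.824361, coefficient = 1
x_1 = 0.7500, f(x_1) = 1.587750, coefficient = 4
x_2 = 1.0000, f(x_2) = 2.718282, coefficient = 2
x_3 = 1.2500, f(x_3) = 4.362929, coefficient = 4
x_4 = 1.5000, f(x_4) = 6.722534, coefficient = 2
x_5 = 1.7500, f(x_5) = 10.070555, coefficient = 4
x_6 = 2.0000, f(x_6) = 14.778112, coefficient = 1

I ≈ (0.250000/3) × 98.569037 = 8.214086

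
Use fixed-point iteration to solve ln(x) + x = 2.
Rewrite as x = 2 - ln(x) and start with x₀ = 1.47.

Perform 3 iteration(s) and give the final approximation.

Equation: ln(x) + x = 2
Fixed-point form: x = 2 - ln(x)
x₀ = 1.47

x_1 = g(1.470000) = 1.614738
x_2 = g(1.614738) = 1.520828
x_3 = g(1.520828) = 1.580745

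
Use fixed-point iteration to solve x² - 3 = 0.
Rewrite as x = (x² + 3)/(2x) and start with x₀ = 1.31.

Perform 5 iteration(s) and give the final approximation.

Equation: x² - 3 = 0
Fixed-point form: x = (x² + 3)/(2x)
x₀ = 1.31

x_1 = g(1.310000) = 1.800038
x_2 = g(1.800038) = 1.733335
x_3 = g(1.733335) = 1.732051
x_4 = g(1.732051) = 1.732051
x_5 = g(1.732051) = 1.732051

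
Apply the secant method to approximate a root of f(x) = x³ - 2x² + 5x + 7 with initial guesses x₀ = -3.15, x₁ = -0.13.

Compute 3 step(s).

f(x) = x³ - 2x² + 5x + 7
x₀ = -3.15, x₁ = -0.13

Secant formula: x_{n+1} = x_n - f(x_n)(x_n - x_{n-1})/(f(x_n) - f(x_{n-1}))

Iteration 1:
  f(-3.150000) = -59.850875
  f(-0.130000) = 6.314003
  x_2 = -0.130000 - 6.314003×(-0.130000 - (-3.150000))/(6.314003 - (-59.850875))
       = -0.418194
Iteration 2:
  f(-0.130000) = 6.314003
  f(-0.418194) = 4.486125
  x_3 = -0.418194 - 4.486125×(-0.418194 - (-0.130000))/(4.486125 - 6.314003)
       = -1.125501
Iteration 3:
  f(-0.418194) = 4.486125
  f(-1.125501) = -2.586741
  x_4 = -1.125501 - (-2.586741)×(-1.125501 - (-0.418194))/(-2.586741 - 4.486125)
       = -0.866819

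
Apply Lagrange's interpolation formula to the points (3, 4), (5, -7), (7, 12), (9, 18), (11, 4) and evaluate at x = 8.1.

Lagrange interpolation formula:
P(x) = Σ yᵢ × Lᵢ(x)
where Lᵢ(x) = Π_{j≠i} (x - xⱼ)/(xᵢ - xⱼ)

L_0(8.1) = (8.1 - 5)/(3 - 5) × (8.1 - 7)/(3 - 7) × (8.1 - 9)/(3 - 9) × (8.1 - 11)/(3 - 11) = 0.023177
L_1(8.1) = (8.1 - 3)/(5 - 3) × (8.1 - 7)/(5 - 7) × (8.1 - 9)/(5 - 9) × (8.1 - 11)/(5 - 11) = -0.152522
L_2(8.1) = (8.1 - 3)/(7 - 3) × (8.1 - 5)/(7 - 5) × (8.1 - 9)/(7 - 9) × (8.1 - 11)/(7 - 11) = 0.644752
L_3(8.1) = (8.1 - 3)/(9 - 3) × (8.1 - 5)/(9 - 5) × (8.1 - 7)/(9 - 7) × (8.1 - 11)/(9 - 11) = 0.525353
L_4(8.1) = (8.1 - 3)/(11 - 3) × (8.1 - 5)/(11 - 5) × (8.1 - 7)/(11 - 7) × (8.1 - 9)/(11 - 9) = -0.040760

P(8.1) = 4×L_0(8.1) + (-7)×L_1(8.1) + 12×L_2(8.1) + 18×L_3(8.1) + 4×L_4(8.1)
P(8.1) = 18.190697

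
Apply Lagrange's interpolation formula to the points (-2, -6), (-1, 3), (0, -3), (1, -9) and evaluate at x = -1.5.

Lagrange interpolation formula:
P(x) = Σ yᵢ × Lᵢ(x)
where Lᵢ(x) = Π_{j≠i} (x - xⱼ)/(xᵢ - xⱼ)

L_0(-1.5) = (-1.5 - (-1))/(-2 - (-1)) × (-1.5 - 0)/(-2 - 0) × (-1.5 - 1)/(-2 - 1) = 0.312500
L_1(-1.5) = (-1.5 - (-2))/(-1 - (-2)) × (-1.5 - 0)/(-1 - 0) × (-1.5 - 1)/(-1 - 1) = 0.937500
L_2(-1.5) = (-1.5 - (-2))/(0 - (-2)) × (-1.5 - (-1))/(0 - (-1)) × (-1.5 - 1)/(0 - 1) = -0.312500
L_3(-1.5) = (-1.5 - (-2))/(1 - (-2)) × (-1.5 - (-1))/(1 - (-1)) × (-1.5 - 0)/(1 - 0) = 0.062500

P(-1.5) = (-6)×L_0(-1.5) + 3×L_1(-1.5) + (-3)×L_2(-1.5) + (-9)×L_3(-1.5)
P(-1.5) = 1.312500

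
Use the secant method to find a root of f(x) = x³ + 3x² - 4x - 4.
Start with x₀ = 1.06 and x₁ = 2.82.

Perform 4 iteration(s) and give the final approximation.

f(x) = x³ + 3x² - 4x - 4
x₀ = 1.06, x₁ = 2.82

Secant formula: x_{n+1} = x_n - f(x_n)(x_n - x_{n-1})/(f(x_n) - f(x_{n-1}))

Iteration 1:
  f(1.060000) = -3.678184
  f(2.820000) = 31.002968
  x_2 = 2.820000 - 31.002968×(2.820000 - 1.060000)/(31.002968 - (-3.678184))
       = 1.246661
Iteration 2:
  f(2.820000) = 31.002968
  f(1.246661) = -2.386641
  x_3 = 1.246661 - (-2.386641)×(1.246661 - 2.820000)/(-2.386641 - 31.002968)
       = 1.359121
Iteration 3:
  f(1.246661) = -2.386641
  f(1.359121) = -1.384276
  x_4 = 1.359121 - (-1.384276)×(1.359121 - 1.246661)/(-1.384276 - (-2.386641))
       = 1.514429
Iteration 4:
  f(1.359121) = -1.384276
  f(1.514429) = 0.296106
  x_5 = 1.514429 - 0.296106×(1.514429 - 1.359121)/(0.296106 - (-1.384276))
       = 1.487062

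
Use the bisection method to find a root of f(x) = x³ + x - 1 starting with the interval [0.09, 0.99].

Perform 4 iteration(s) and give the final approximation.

f(x) = x³ + x - 1
Initial interval: [0.09, 0.99]

Iteration 1:
  c_1 = (0.090000 + 0.990000)/2 = 0.540000
  f(c_1) = f(0.540000) = -0.302536
  f(a) × f(c) ≥ 0, new interval: [0.540000, 0.990000]
Iteration 2:
  c_2 = (0.540000 + 0.990000)/2 = 0.765000
  f(c_2) = f(0.765000) = 0.212697
  f(a) × f(c) < 0, new interval: [0.540000, 0.765000]
Iteration 3:
  c_3 = (0.540000 + 0.765000)/2 = 0.652500
  f(c_3) = f(0.652500) = -0.069694
  f(a) × f(c) ≥ 0, new interval: [0.652500, 0.765000]
Iteration 4:
  c_4 = (0.652500 + 0.765000)/2 = 0.708750
  f(c_4) = f(0.708750) = 0.064774
  f(a) × f(c) < 0, new interval: [0.652500, 0.708750]

After 4 iteration(s), the approximation is c_4 = 0.708750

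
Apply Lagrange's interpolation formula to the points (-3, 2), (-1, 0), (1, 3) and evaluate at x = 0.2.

Lagrange interpolation formula:
P(x) = Σ yᵢ × Lᵢ(x)
where Lᵢ(x) = Π_{j≠i} (x - xⱼ)/(xᵢ - xⱼ)

L_0(0.2) = (0.2 - (-1))/(-3 - (-1)) × (0.2 - 1)/(-3 - 1) = -0.120000
L_1(0.2) = (0.2 - (-3))/(-1 - (-3)) × (0.2 - 1)/(-1 - 1) = 0.640000
L_2(0.2) = (0.2 - (-3))/(1 - (-3)) × (0.2 - (-1))/(1 - (-1)) = 0.480000

P(0.2) = 2×L_0(0.2) + 0×L_1(0.2) + 3×L_2(0.2)
P(0.2) = 1.200000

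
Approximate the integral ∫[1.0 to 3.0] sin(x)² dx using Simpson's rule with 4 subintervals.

f(x) = sin(x)²
a = 1.0, b = 3.0, n = 4
h = (b - a)/n = 0.500000

Simpson's rule: (h/3)[f(x₀) + 4f(x₁) + 2f(x₂) + ... + f(xₙ)]

x_0 = 1.0000, f(x_0) = 0.708073, coefficient = 1
x_1 = 1.5000, f(x_1) = 0.994996, coefficient = 4
x_2 = 2.0000, f(x_2) = 0.826822, coefficient = 2
x_3 = 2.5000, f(x_3) = 0.358169, coefficient = 4
x_4 = 3.0000, f(x_4) = 0.019915, coefficient = 1

I ≈ (0.500000/3) × 7.794293 = 1.299049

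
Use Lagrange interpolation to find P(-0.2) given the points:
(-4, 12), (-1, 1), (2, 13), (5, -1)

Lagrange interpolation formula:
P(x) = Σ yᵢ × Lᵢ(x)
where Lᵢ(x) = Π_{j≠i} (x - xⱼ)/(xᵢ - xⱼ)

L_0(-0.2) = (-0.2 - (-1))/(-4 - (-1)) × (-0.2 - 2)/(-4 - 2) × (-0.2 - 5)/(-4 - 5) = -0.056494
L_1(-0.2) = (-0.2 - (-4))/(-1 - (-4)) × (-0.2 - 2)/(-1 - 2) × (-0.2 - 5)/(-1 - 5) = 0.805037
L_2(-0.2) = (-0.2 - (-4))/(2 - (-4)) × (-0.2 - (-1))/(2 - (-1)) × (-0.2 - 5)/(2 - 5) = 0.292741
L_3(-0.2) = (-0.2 - (-4))/(5 - (-4)) × (-0.2 - (-1))/(5 - (-1)) × (-0.2 - 2)/(5 - 2) = -0.041284

P(-0.2) = 12×L_0(-0.2) + 1×L_1(-0.2) + 13×L_2(-0.2) + (-1)×L_3(-0.2)
P(-0.2) = 3.974025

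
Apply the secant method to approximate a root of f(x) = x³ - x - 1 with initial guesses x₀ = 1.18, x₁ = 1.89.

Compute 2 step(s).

f(x) = x³ - x - 1
x₀ = 1.18, x₁ = 1.89

Secant formula: x_{n+1} = x_n - f(x_n)(x_n - x_{n-1})/(f(x_n) - f(x_{n-1}))

Iteration 1:
  f(1.180000) = -0.536968
  f(1.890000) = 3.861269
  x_2 = 1.890000 - 3.861269×(1.890000 - 1.180000)/(3.861269 - (-0.536968))
       = 1.266682
Iteration 2:
  f(1.890000) = 3.861269
  f(1.266682) = -0.234313
  x_3 = 1.266682 - (-0.234313)×(1.266682 - 1.890000)/(-0.234313 - 3.861269)
       = 1.302343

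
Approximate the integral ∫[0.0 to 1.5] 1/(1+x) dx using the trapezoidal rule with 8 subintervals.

f(x) = 1/(1+x)
a = 0.0, b = 1.5, n = 8
h = (b - a)/n = 0.187500

Trapezoidal rule: (h/2)[f(x₀) + 2f(x₁) + 2f(x₂) + ... + f(xₙ)]

x_0 = 0.0000, f(x_0) = 1.000000, coefficient = 1
x_1 = 0.1875, f(x_1) = 0.842105, coefficient = 2
x_2 = 0.3750, f(x_2) = 0.727273, coefficient = 2
x_3 = 0.5625, f(x_3) = 0.640000, coefficient = 2
x_4 = 0.7500, f(x_4) = 0.571429, coefficient = 2
x_5 = 0.9375, f(x_5) = 0.516129, coefficient = 2
x_6 = 1.1250, f(x_6) = 0.470588, coefficient = 2
x_7 = 1.3125, f(x_7) = 0.432432, coefficient = 2
x_8 = 1.5000, f(x_8) = 0.400000, coefficient = 1

I ≈ (0.187500/2) × 9.799913 = 0.918742
Exact value: 0.916291
Error: 0.002451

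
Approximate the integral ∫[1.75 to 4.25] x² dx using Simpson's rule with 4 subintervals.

f(x) = x²
a = 1.75, b = 4.25, n = 4
h = (b - a)/n = 0.625000

Simpson's rule: (h/3)[f(x₀) + 4f(x₁) + 2f(x₂) + ... + f(xₙ)]

x_0 = 1.7500, f(x_0) = 3.062500, coefficient = 1
x_1 = 2.3750, f(x_1) = 5.640625, coefficient = 4
x_2 = 3.0000, f(x_2) = 9.000000, coefficient = 2
x_3 = 3.6250, f(x_3) = 13.140625, coefficient = 4
x_4 = 4.2500, f(x_4) = 18.062500, coefficient = 1

I ≈ (0.625000/3) × 114.250000 = 23.802083
Exact value: 23.802083
Error: 0.000000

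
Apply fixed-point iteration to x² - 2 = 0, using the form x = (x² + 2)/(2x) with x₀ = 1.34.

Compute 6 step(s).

Equation: x² - 2 = 0
Fixed-point form: x = (x² + 2)/(2x)
x₀ = 1.34

x_1 = g(1.340000) = 1.416269
x_2 = g(1.416269) = 1.414215
x_3 = g(1.414215) = 1.414214
x_4 = g(1.414214) = 1.414214
x_5 = g(1.414214) = 1.414214
x_6 = g(1.414214) = 1.414214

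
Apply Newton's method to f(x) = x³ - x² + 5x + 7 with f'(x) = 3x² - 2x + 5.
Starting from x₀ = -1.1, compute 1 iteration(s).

f(x) = x³ - x² + 5x + 7
f'(x) = 3x² - 2x + 5
x₀ = -1.1

Newton-Raphson formula: x_{n+1} = x_n - f(x_n)/f'(x_n)

Iteration 1:
  f(-1.100000) = -1.041000
  f'(-1.100000) = 10.830000
  x_1 = -1.100000 - (-1.041000)/10.830000 = -1.003878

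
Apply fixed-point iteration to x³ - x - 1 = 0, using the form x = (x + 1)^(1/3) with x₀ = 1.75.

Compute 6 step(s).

Equation: x³ - x - 1 = 0
Fixed-point form: x = (x + 1)^(1/3)
x₀ = 1.75

x_1 = g(1.750000) = 1.401020
x_2 = g(1.401020) = 1.339055
x_3 = g(1.339055) = 1.327436
x_4 = g(1.327436) = 1.325234
x_5 = g(1.325234) = 1.324816
x_6 = g(1.324816) = 1.324737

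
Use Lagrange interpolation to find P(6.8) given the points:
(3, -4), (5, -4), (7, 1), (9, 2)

Lagrange interpolation formula:
P(x) = Σ yᵢ × Lᵢ(x)
where Lᵢ(x) = Π_{j≠i} (x - xⱼ)/(xᵢ - xⱼ)

L_0(6.8) = (6.8 - 5)/(3 - 5) × (6.8 - 7)/(3 - 7) × (6.8 - 9)/(3 - 9) = -0.016500
L_1(6.8) = (6.8 - 3)/(5 - 3) × (6.8 - 7)/(5 - 7) × (6.8 - 9)/(5 - 9) = 0.104500
L_2(6.8) = (6.8 - 3)/(7 - 3) × (6.8 - 5)/(7 - 5) × (6.8 - 9)/(7 - 9) = 0.940500
L_3(6.8) = (6.8 - 3)/(9 - 3) × (6.8 - 5)/(9 - 5) × (6.8 - 7)/(9 - 7) = -0.028500

P(6.8) = (-4)×L_0(6.8) + (-4)×L_1(6.8) + 1×L_2(6.8) + 2×L_3(6.8)
P(6.8) = 0.531500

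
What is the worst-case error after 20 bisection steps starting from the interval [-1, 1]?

Bisection error bound: |error| ≤ (b-a)/2^n
|error| ≤ (1 - (-1))/2^20 = 2/2^20
|error| ≤ 0.0000019073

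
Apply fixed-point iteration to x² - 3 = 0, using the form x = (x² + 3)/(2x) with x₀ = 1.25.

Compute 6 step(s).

Equation: x² - 3 = 0
Fixed-point form: x = (x² + 3)/(2x)
x₀ = 1.25

x_1 = g(1.250000) = 1.825000
x_2 = g(1.825000) = 1.734418
x_3 = g(1.734418) = 1.732052
x_4 = g(1.732052) = 1.732051
x_5 = g(1.732051) = 1.732051
x_6 = g(1.732051) = 1.732051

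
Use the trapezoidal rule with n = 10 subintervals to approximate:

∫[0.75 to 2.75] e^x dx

f(x) = e^x
a = 0.75, b = 2.75, n = 10
h = (b - a)/n = 0.200000

Trapezoidal rule: (h/2)[f(x₀) + 2f(x₁) + 2f(x₂) + ... + f(xₙ)]

x_0 = 0.7500, f(x_0) = 2.117000, coefficient = 1
x_1 = 0.9500, f(x_1) = 2.585710, coefficient = 2
x_2 = 1.1500, f(x_2) = 3.158193, coefficient = 2
x_3 = 1.3500, f(x_3) = 3.857426, coefficient = 2
x_4 = 1.5500, f(x_4) = 4.711470, coefficient = 2
x_5 = 1.7500, f(x_5) = 5.754603, coefficient = 2
x_6 = 1.9500, f(x_6) = 7.028688, coefficient = 2
x_7 = 2.1500, f(x_7) = 8.584858, coefficient = 2
x_8 = 2.3500, f(x_8) = 10.485570, coefficient = 2
x_9 = 2.5500, f(x_9) = 12.807104, coefficient = 2
x_10 = 2.7500, f(x_10) = 15.642632, coefficient = 1

I ≈ (0.200000/2) × 135.706873 = 13.570687
Exact value: 13.525632
Error: 0.045055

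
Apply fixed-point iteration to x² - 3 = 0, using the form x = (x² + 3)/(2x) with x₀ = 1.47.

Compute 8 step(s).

Equation: x² - 3 = 0
Fixed-point form: x = (x² + 3)/(2x)
x₀ = 1.47

x_1 = g(1.470000) = 1.755408
x_2 = g(1.755408) = 1.732206
x_3 = g(1.732206) = 1.732051
x_4 = g(1.732051) = 1.732051
x_5 = g(1.732051) = 1.732051
x_6 = g(1.732051) = 1.732051
x_7 = g(1.732051) = 1.732051
x_8 = g(1.732051) = 1.732051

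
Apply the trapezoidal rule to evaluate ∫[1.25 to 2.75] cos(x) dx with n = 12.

f(x) = cos(x)
a = 1.25, b = 2.75, n = 12
h = (b - a)/n = 0.125000

Trapezoidal rule: (h/2)[f(x₀) + 2f(x₁) + 2f(x₂) + ... + f(xₙ)]

x_0 = 1.2500, f(x_0) = 0.315322, coefficient = 1
x_1 = 1.3750, f(x_1) = 0.194548, coefficient = 2
x_2 = 1.5000, f(x_2) = 0.070737, coefficient = 2
x_3 = 1.6250, f(x_3) = -0.054177, coefficient = 2
x_4 = 1.7500, f(x_4) = -0.178246, coefficient = 2
x_5 = 1.8750, f(x_5) = -0.299534, coefficient = 2
x_6 = 2.0000, f(x_6) = -0.416147, coefficient = 2
x_7 = 2.1250, f(x_7) = -0.526266, coefficient = 2
x_8 = 2.2500, f(x_8) = -0.628174, coefficient = 2
x_9 = 2.3750, f(x_9) = -0.720278, coefficient = 2
x_10 = 2.5000, f(x_10) = -0.801144, coefficient = 2
x_11 = 2.6250, f(x_11) = -0.869507, coefficient = 2
x_12 = 2.7500, f(x_12) = -0.924302, coefficient = 1

I ≈ (0.125000/2) × -9.065356 = -0.566585
Exact value: -0.567324
Error: 0.000739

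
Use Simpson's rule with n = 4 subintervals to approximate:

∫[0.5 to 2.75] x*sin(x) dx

f(x) = x*sin(x)
a = 0.5, b = 2.75, n = 4
h = (b - a)/n = 0.562500

Simpson's rule: (h/3)[f(x₀) + 4f(x₁) + 2f(x₂) + ... + f(xₙ)]

x_0 = 0.5000, f(x_0) = 0.239713, coefficient = 1
x_1 = 1.0625, f(x_1) = 0.928173, coefficient = 4
x_2 = 1.6250, f(x_2) = 1.622613, coefficient = 2
x_3 = 2.1875, f(x_3) = 1.784539, coefficient = 4
x_4 = 2.7500, f(x_4) = 1.049568, coefficient = 1

I ≈ (0.562500/3) × 15.385357 = 2.884754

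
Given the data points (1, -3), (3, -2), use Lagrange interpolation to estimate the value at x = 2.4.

Lagrange interpolation formula:
P(x) = Σ yᵢ × Lᵢ(x)
where Lᵢ(x) = Π_{j≠i} (x - xⱼ)/(xᵢ - xⱼ)

L_0(2.4) = (2.4 - 3)/(1 - 3) = 0.300000
L_1(2.4) = (2.4 - 1)/(3 - 1) = 0.700000

P(2.4) = (-3)×L_0(2.4) + (-2)×L_1(2.4)
P(2.4) = -2.300000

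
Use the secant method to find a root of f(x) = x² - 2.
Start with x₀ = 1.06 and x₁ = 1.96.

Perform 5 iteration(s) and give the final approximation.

f(x) = x² - 2
x₀ = 1.06, x₁ = 1.96

Secant formula: x_{n+1} = x_n - f(x_n)(x_n - x_{n-1})/(f(x_n) - f(x_{n-1}))

Iteration 1:
  f(1.060000) = -0.876400
  f(1.960000) = 1.841600
  x_2 = 1.960000 - 1.841600×(1.960000 - 1.060000)/(1.841600 - (-0.876400))
       = 1.350199
Iteration 2:
  f(1.960000) = 1.841600
  f(1.350199) = -0.176964
  x_3 = 1.350199 - (-0.176964)×(1.350199 - 1.960000)/(-0.176964 - 1.841600)
       = 1.403659
Iteration 3:
  f(1.350199) = -0.176964
  f(1.403659) = -0.029742
  x_4 = 1.403659 - (-0.029742)×(1.403659 - 1.350199)/(-0.029742 - (-0.176964))
       = 1.414459
Iteration 4:
  f(1.403659) = -0.029742
  f(1.414459) = 0.000694
  x_5 = 1.414459 - 0.000694×(1.414459 - 1.403659)/(0.000694 - (-0.029742))
       = 1.414213
Iteration 5:
  f(1.414459) = 0.000694
  f(1.414213) = -0.000003
  x_6 = 1.414213 - (-0.000003)×(1.414213 - 1.414459)/(-0.000003 - 0.000694)
       = 1.414214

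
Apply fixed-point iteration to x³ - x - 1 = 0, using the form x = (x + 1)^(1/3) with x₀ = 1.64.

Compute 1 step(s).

Equation: x³ - x - 1 = 0
Fixed-point form: x = (x + 1)^(1/3)
x₀ = 1.64

x_1 = g(1.640000) = 1.382085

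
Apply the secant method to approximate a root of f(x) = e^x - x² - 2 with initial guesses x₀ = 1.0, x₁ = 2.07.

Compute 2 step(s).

f(x) = e^x - x² - 2
x₀ = 1.0, x₁ = 2.07

Secant formula: x_{n+1} = x_n - f(x_n)(x_n - x_{n-1})/(f(x_n) - f(x_{n-1}))

Iteration 1:
  f(1.000000) = -0.281718
  f(2.070000) = 1.639923
  x_2 = 2.070000 - 1.639923×(2.070000 - 1.000000)/(1.639923 - (-0.281718))
       = 1.156865
Iteration 2:
  f(2.070000) = 1.639923
  f(1.156865) = -0.158388
  x_3 = 1.156865 - (-0.158388)×(1.156865 - 2.070000)/(-0.158388 - 1.639923)
       = 1.237290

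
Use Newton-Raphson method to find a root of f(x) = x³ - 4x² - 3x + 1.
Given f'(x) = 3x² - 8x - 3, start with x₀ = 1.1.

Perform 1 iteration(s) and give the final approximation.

f(x) = x³ - 4x² - 3x + 1
f'(x) = 3x² - 8x - 3
x₀ = 1.1

Newton-Raphson formula: x_{n+1} = x_n - f(x_n)/f'(x_n)

Iteration 1:
  f(1.100000) = -5.809000
  f'(1.100000) = -8.170000
  x_1 = 1.100000 - (-5.809000)/(-8.170000) = 0.388984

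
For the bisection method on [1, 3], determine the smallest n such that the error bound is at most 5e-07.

We need (b-a)/2^n ≤ 5e-07
(3 - 1)/2^n ≤ 5e-07
2/2^n ≤ 5e-07
2^n ≥ 4000000
n ≥ log₂(4000000) = 21.93
n ≥ 22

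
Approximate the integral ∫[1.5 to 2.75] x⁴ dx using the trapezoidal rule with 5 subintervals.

f(x) = x⁴
a = 1.5, b = 2.75, n = 5
h = (b - a)/n = 0.250000

Trapezoidal rule: (h/2)[f(x₀) + 2f(x₁) + 2f(x₂) + ... + f(xₙ)]

x_0 = 1.5000, f(x_0) = 5.062500, coefficient = 1
x_1 = 1.7500, f(x_1) = 9.378906, coefficient = 2
x_2 = 2.0000, f(x_2) = 16.000000, coefficient = 2
x_3 = 2.2500, f(x_3) = 25.628906, coefficient = 2
x_4 = 2.5000, f(x_4) = 39.062500, coefficient = 2
x_5 = 2.7500, f(x_5) = 57.191406, coefficient = 1

I ≈ (0.250000/2) × 242.394531 = 30.299316
Exact value: 29.936523
Error: 0.362793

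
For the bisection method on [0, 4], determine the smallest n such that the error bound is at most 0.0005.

We need (b-a)/2^n ≤ 0.0005
(4 - 0)/2^n ≤ 0.0005
4/2^n ≤ 0.0005
2^n ≥ 8000
n ≥ log₂(8000) = 12.97
n ≥ 13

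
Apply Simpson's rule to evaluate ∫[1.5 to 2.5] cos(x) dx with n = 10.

f(x) = cos(x)
a = 1.5, b = 2.5, n = 10
h = (b - a)/n = 0.100000

Simpson's rule: (h/3)[f(x₀) + 4f(x₁) + 2f(x₂) + ... + f(xₙ)]

x_0 = 1.5000, f(x_0) = 0.070737, coefficient = 1
x_1 = 1.6000, f(x_1) = -0.029200, coefficient = 4
x_2 = 1.7000, f(x_2) = -0.128844, coefficient = 2
x_3 = 1.8000, f(x_3) = -0.227202, coefficient = 4
x_4 = 1.9000, f(x_4) = -0.323290, coefficient = 2
x_5 = 2.0000, f(x_5) = -0.416147, coefficient = 4
x_6 = 2.1000, f(x_6) = -0.504846, coefficient = 2
x_7 = 2.2000, f(x_7) = -0.588501, coefficient = 4
x_8 = 2.3000, f(x_8) = -0.666276, coefficient = 2
x_9 = 2.4000, f(x_9) = -0.737394, coefficient = 4
x_10 = 2.5000, f(x_10) = -0.801144, coefficient = 1

I ≈ (0.100000/3) × -11.970692 = -0.399023
Exact value: -0.399023
Error: 0.000000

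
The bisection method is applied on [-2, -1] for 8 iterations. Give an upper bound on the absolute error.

Bisection error bound: |error| ≤ (b-a)/2^n
|error| ≤ (-1 - (-2))/2^8 = 1/2^8
|error| ≤ 0.0039062500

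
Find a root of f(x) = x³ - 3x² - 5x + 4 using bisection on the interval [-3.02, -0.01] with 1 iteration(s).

f(x) = x³ - 3x² - 5x + 4
Initial interval: [-3.02, -0.01]

Iteration 1:
  c_1 = (-3.020000 + (-0.010000))/2 = -1.515000
  f(c_1) = f(-1.515000) = 1.212059
  f(a) × f(c) < 0, new interval: [-3.020000, -1.515000]

After 1 iteration(s), the approximation is c_1 = -1.515000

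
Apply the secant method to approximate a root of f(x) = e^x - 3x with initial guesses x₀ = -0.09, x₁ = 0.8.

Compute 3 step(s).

f(x) = e^x - 3x
x₀ = -0.09, x₁ = 0.8

Secant formula: x_{n+1} = x_n - f(x_n)(x_n - x_{n-1})/(f(x_n) - f(x_{n-1}))

Iteration 1:
  f(-0.090000) = 1.183931
  f(0.800000) = -0.174459
  x_2 = 0.800000 - (-0.174459)×(0.800000 - (-0.090000))/(-0.174459 - 1.183931)
       = 0.685697
Iteration 2:
  f(0.800000) = -0.174459
  f(0.685697) = -0.071936
  x_3 = 0.685697 - (-0.071936)×(0.685697 - 0.800000)/(-0.071936 - (-0.174459))
       = 0.605496
Iteration 3:
  f(0.685697) = -0.071936
  f(0.605496) = 0.015673
  x_4 = 0.605496 - 0.015673×(0.605496 - 0.685697)/(0.015673 - (-0.071936))
       = 0.619844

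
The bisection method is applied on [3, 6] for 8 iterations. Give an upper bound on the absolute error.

Bisection error bound: |error| ≤ (b-a)/2^n
|error| ≤ (6 - 3)/2^8 = 3/2^8
|error| ≤ 0.0117187500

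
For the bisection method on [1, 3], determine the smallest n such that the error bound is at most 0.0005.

We need (b-a)/2^n ≤ 0.0005
(3 - 1)/2^n ≤ 0.0005
2/2^n ≤ 0.0005
2^n ≥ 4000
n ≥ log₂(4000) = 11.97
n ≥ 12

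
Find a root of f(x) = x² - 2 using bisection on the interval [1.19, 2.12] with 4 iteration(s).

f(x) = x² - 2
Initial interval: [1.19, 2.12]

Iteration 1:
  c_1 = (1.190000 + 2.120000)/2 = 1.655000
  f(c_1) = f(1.655000) = 0.739025
  f(a) × f(c) < 0, new interval: [1.190000, 1.655000]
Iteration 2:
  c_2 = (1.190000 + 1.655000)/2 = 1.422500
  f(c_2) = f(1.422500) = 0.023506
  f(a) × f(c) < 0, new interval: [1.190000, 1.422500]
Iteration 3:
  c_3 = (1.190000 + 1.422500)/2 = 1.306250
  f(c_3) = f(1.306250) = -0.293711
  f(a) × f(c) ≥ 0, new interval: [1.306250, 1.422500]
Iteration 4:
  c_4 = (1.306250 + 1.422500)/2 = 1.364375
  f(c_4) = f(1.364375) = -0.138481
  f(a) × f(c) ≥ 0, new interval: [1.364375, 1.422500]

After 4 iteration(s), the approximation is c_4 = 1.364375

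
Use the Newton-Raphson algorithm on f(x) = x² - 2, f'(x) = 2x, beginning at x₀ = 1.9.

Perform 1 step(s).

f(x) = x² - 2
f'(x) = 2x
x₀ = 1.9

Newton-Raphson formula: x_{n+1} = x_n - f(x_n)/f'(x_n)

Iteration 1:
  f(1.900000) = 1.610000
  f'(1.900000) = 3.800000
  x_1 = 1.900000 - 1.610000/3.800000 = 1.476316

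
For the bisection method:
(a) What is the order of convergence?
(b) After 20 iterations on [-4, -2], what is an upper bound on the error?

(a) Bisection has linear (order 1) convergence; the error is halved each step.

(b) Error bound = (b-a)/2^n = (-2 - (-4))/2^{20}
    = 2/2^{20}

(a) 1 (linear); (b) error ≤ 1.91e-06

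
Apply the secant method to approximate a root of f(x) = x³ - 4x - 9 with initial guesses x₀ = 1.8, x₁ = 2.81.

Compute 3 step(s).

f(x) = x³ - 4x - 9
x₀ = 1.8, x₁ = 2.81

Secant formula: x_{n+1} = x_n - f(x_n)(x_n - x_{n-1})/(f(x_n) - f(x_{n-1}))

Iteration 1:
  f(1.800000) = -10.368000
  f(2.810000) = 1.948041
  x_2 = 2.810000 - 1.948041×(2.810000 - 1.800000)/(1.948041 - (-10.368000))
       = 2.650247
Iteration 2:
  f(2.810000) = 1.948041
  f(2.650247) = -0.986155
  x_3 = 2.650247 - (-0.986155)×(2.650247 - 2.810000)/(-0.986155 - 1.948041)
       = 2.703939
Iteration 3:
  f(2.650247) = -0.986155
  f(2.703939) = -0.046492
  x_4 = 2.703939 - (-0.046492)×(2.703939 - 2.650247)/(-0.046492 - (-0.986155))
       = 2.706595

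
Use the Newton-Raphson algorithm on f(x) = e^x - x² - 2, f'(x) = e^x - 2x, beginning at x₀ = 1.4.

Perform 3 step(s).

f(x) = e^x - x² - 2
f'(x) = e^x - 2x
x₀ = 1.4

Newton-Raphson formula: x_{n+1} = x_n - f(x_n)/f'(x_n)

Iteration 1:
  f(1.400000) = 0.095200
  f'(1.400000) = 1.255200
  x_1 = 1.400000 - 0.095200/1.255200 = 1.324156
Iteration 2:
  f(1.324156) = 0.005622
  f'(1.324156) = 1.110699
  x_2 = 1.324156 - 0.005622/1.110699 = 1.319094
Iteration 3:
  f(1.319094) = 0.000022
  f'(1.319094) = 1.101843
  x_3 = 1.319094 - 0.000022/1.101843 = 1.319074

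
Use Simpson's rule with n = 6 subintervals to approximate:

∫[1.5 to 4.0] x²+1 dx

f(x) = x²+1
a = 1.5, b = 4.0, n = 6
h = (b - a)/n = 0.416667

Simpson's rule: (h/3)[f(x₀) + 4f(x₁) + 2f(x₂) + ... + f(xₙ)]

x_0 = 1.5000, f(x_0) = 3.250000, coefficient = 1
x_1 = 1.9167, f(x_1) = 4.673611, coefficient = 4
x_2 = 2.3333, f(x_2) = 6.444444, coefficient = 2
x_3 = 2.7500, f(x_3) = 8.562500, coefficient = 4
x_4 = 3.1667, f(x_4) = 11.027778, coefficient = 2
x_5 = 3.5833, f(x_5) = 13.840278, coefficient = 4
x_6 = 4.0000, f(x_6) = 17.000000, coefficient = 1

I ≈ (0.416667/3) × 163.500000 = 22.708333
Exact value: 22.708333
Error: 0.000000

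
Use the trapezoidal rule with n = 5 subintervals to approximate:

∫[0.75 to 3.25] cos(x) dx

f(x) = cos(x)
a = 0.75, b = 3.25, n = 5
h = (b - a)/n = 0.500000

Trapezoidal rule: (h/2)[f(x₀) + 2f(x₁) + 2f(x₂) + ... + f(xₙ)]

x_0 = 0.7500, f(x_0) = 0.731689, coefficient = 1
x_1 = 1.2500, f(x_1) = 0.315322, coefficient = 2
x_2 = 1.7500, f(x_2) = -0.178246, coefficient = 2
x_3 = 2.2500, f(x_3) = -0.628174, coefficient = 2
x_4 = 2.7500, f(x_4) = -0.924302, coefficient = 2
x_5 = 3.2500, f(x_5) = -0.994130, coefficient = 1

I ≈ (0.500000/2) × -3.093240 = -0.773310
Exact value: -0.789834
Error: 0.016524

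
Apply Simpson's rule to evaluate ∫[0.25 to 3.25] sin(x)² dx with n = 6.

f(x) = sin(x)²
a = 0.25, b = 3.25, n = 6
h = (b - a)/n = 0.500000

Simpson's rule: (h/3)[f(x₀) + 4f(x₁) + 2f(x₂) + ... + f(xₙ)]

x_0 = 0.2500, f(x_0) = 0.061209, coefficient = 1
x_1 = 0.7500, f(x_1) = 0.464631, coefficient = 4
x_2 = 1.2500, f(x_2) = 0.900572, coefficient = 2
x_3 = 1.7500, f(x_3) = 0.968228, coefficient = 4
x_4 = 2.2500, f(x_4) = 0.605398, coefficient = 2
x_5 = 2.7500, f(x_5) = 0.145665, coefficient = 4
x_6 = 3.2500, f(x_6) = 0.011706, coefficient = 1

I ≈ (0.500000/3) × 9.398954 = 1.566492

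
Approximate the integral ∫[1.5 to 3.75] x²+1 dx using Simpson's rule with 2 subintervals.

f(x) = x²+1
a = 1.5, b = 3.75, n = 2
h = (b - a)/n = 1.125000

Simpson's rule: (h/3)[f(x₀) + 4f(x₁) + 2f(x₂) + ... + f(xₙ)]

x_0 = 1.5000, f(x_0) = 3.250000, coefficient = 1
x_1 = 2.6250, f(x_1) = 7.890625, coefficient = 4
x_2 = 3.7500, f(x_2) = 15.062500, coefficient = 1

I ≈ (1.125000/3) × 49.875000 = 18.703125
Exact value: 18.703125
Error: 0.000000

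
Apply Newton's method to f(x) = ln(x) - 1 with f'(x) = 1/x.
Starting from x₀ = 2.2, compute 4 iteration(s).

f(x) = ln(x) - 1
f'(x) = 1/x
x₀ = 2.2

Newton-Raphson formula: x_{n+1} = x_n - f(x_n)/f'(x_n)

Iteration 1:
  f(2.200000) = -0.211543
  f'(2.200000) = 0.454545
  x_1 = 2.200000 - (-0.211543)/0.454545 = 2.665394
Iteration 2:
  f(2.665394) = -0.019648
  f'(2.665394) = 0.375179
  x_2 = 2.665394 - (-0.019648)/0.375179 = 2.717764
Iteration 3:
  f(2.717764) = -0.000191
  f'(2.717764) = 0.367950
  x_3 = 2.717764 - (-0.000191)/0.367950 = 2.718282
Iteration 4:
  f(2.718282) = 0.000000
  f'(2.718282) = 0.367879
  x_4 = 2.718282 - 0.000000/0.367879 = 2.718282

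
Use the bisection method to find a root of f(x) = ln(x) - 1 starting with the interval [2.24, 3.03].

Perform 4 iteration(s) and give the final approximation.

f(x) = ln(x) - 1
Initial interval: [2.24, 3.03]

Iteration 1:
  c_1 = (2.240000 + 3.030000)/2 = 2.635000
  f(c_1) = f(2.635000) = -0.031117
  f(a) × f(c) ≥ 0, new interval: [2.635000, 3.030000]
Iteration 2:
  c_2 = (2.635000 + 3.030000)/2 = 2.832500
  f(c_2) = f(2.832500) = 0.041160
  f(a) × f(c) < 0, new interval: [2.635000, 2.832500]
Iteration 3:
  c_3 = (2.635000 + 2.832500)/2 = 2.733750
  f(c_3) = f(2.733750) = 0.005674
  f(a) × f(c) < 0, new interval: [2.635000, 2.733750]
Iteration 4:
  c_4 = (2.635000 + 2.733750)/2 = 2.684375
  f(c_4) = f(2.684375) = -0.012552
  f(a) × f(c) ≥ 0, new interval: [2.684375, 2.733750]

After 4 iteration(s), the approximation is c_4 = 2.684375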